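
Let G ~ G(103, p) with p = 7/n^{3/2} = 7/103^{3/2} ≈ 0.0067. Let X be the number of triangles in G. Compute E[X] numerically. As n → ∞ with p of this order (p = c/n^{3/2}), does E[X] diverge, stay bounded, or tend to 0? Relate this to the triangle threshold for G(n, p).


Number of potential triangles: C(103, 3) = 176851.
Each occurs with probability p³ ≈ (0.0067)³ ≈ 3.00280e-07.
By linearity: E[X] = C(103, 3)·p³ ≈ 176851 · 3.00280e-07 ≈ 0.053.
Since α = 3/2 > 1, p = c/n^{3/2} = o(1/n) is below the triangle threshold p ~ 1/n. Asymptotically E[X] ~ (c³/6)·n^{3(1−α)} = (7³/6)·n^{-1.5} → 0, so by Markov's inequality G has no triangles w.h.p.

E[X] ≈ 0.053; in regime p = Θ(1/n^{3/2}) E[X] tends to 0 (below the triangle threshold p ~ 1/n).


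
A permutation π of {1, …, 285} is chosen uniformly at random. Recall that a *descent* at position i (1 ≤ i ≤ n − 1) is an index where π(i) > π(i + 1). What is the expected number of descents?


Write X = Σ X_I over i = 1, …, 284, with X_I the indicator of one descent.
There are 284 indicators.
For each fixed i, the pair (π(i), π(i+1)) is a uniformly random ordered pair of distinct values from {1, …, 285}; by symmetry P[π(i) > π(i+1)] = 1/2.
By linearity: E[X] = 284 · (1/2) = (285 − 1) · (1/2) = 142 ≈ 142.0000.

E[X] = 142 = 142.0000.


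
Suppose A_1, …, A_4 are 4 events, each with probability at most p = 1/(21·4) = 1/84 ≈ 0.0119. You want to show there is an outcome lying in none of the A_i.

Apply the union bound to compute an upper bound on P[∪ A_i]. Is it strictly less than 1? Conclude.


Union bound: P[∪_{i=1}^{4} A_i] ≤ Σ_i P[A_i] ≤ 4·p = 4·(1/84) = 1/21.
Numerically: 1/21 ≈ 0.0476.
Is 1/21 < 1? YES.
Since P[∪ A_i] ≤ 1/21 < 1, the complement has P[∩ A_i^c] ≥ 1 − 1/21 = 20/21 > 0, so some outcome avoids every A_i.

4·p = 1/21 ≈ 0.0476; existence CERTIFIED by the union bound.


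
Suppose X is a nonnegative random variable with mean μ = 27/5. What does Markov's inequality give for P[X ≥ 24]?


μ = E[X] = 27/5, a = 24.
Markov: P[X ≥ 24] ≤ μ/a = (27/5)/24 = 9/40.
Numerically: ≈ 0.22500.
(Since a = 24 > μ = 5.40000, the bound 9/40 is < 1 and informative.)

P[X ≥ 24] ≤ 9/40 ≈ 0.22500.


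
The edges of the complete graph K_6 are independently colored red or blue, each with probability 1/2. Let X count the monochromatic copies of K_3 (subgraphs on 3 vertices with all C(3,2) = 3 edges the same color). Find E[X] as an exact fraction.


Let X = Σ_S X_S over the C(6, 3) = 20 subsets S of size 3, where X_S = 1 if the K_3 on S is monochromatic.
For a fixed S, the K_3 on S has C(3, 2) = 3 edges. P[all 3 edges red] = (1/2)^3, and likewise for blue, so P[monochromatic] = 2·(1/2)^3 = 2^{1 − 3} = 1/4.
By linearity: E[X] = C(6, 3) · 2^{1 − 3} = 20 · 1/4 = 5.
Numerically: E[X] ≈ 5.0000.

E[X] = C(6,3)·2^(1−C(3,2)) = 5 ≈ 5.0000.


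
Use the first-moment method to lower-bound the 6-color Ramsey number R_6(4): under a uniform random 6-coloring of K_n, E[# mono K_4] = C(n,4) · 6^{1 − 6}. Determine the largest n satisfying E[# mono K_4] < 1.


We need C(n, 4) · 6^{1 − 6} < 1, i.e. C(n, 4) < 6^{6 − 1} = 7776.
Check values of n near the boundary:
  n = 20: C(20, 4) = 4845; 4845 < 7776? YES
  n = 21: C(21, 4) = 5985; 5985 < 7776? YES
  n = 22: C(22, 4) = 7315; 7315 < 7776? YES
  n = 23: C(23, 4) = 8855; 8855 < 7776? NO
The largest n with C(n, 4) < 7776 is n = 22 (where E[X] = 7315/7776 ≈ 0.941). Hence R_6(4) > 22, i.e. R_6(4) ≥ 23.

Largest n = 22; hence R_6(4) > 22.


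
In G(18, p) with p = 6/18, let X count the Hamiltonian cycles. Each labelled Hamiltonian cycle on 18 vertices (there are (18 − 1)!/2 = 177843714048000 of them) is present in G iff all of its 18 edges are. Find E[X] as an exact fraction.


K_18 has (18 − 1)!/2 = 177843714048000 labelled Hamiltonian cycles.
For each such Hamiltonian cycle H, let X_H = 1 if all 18 edges of H are present in G. Then P[X_H = 1] = p^{18} = (1/3)^{18} = 1/387420489.
Summing the indicators: E[X] = Σ_H E[X_H] = 177843714048000 · p^{18} = 177843714048000 · 1/387420489 = 243955712000/531441.
Numerically: E[X] ≈ 4.5905e+05.

E[X] = 177843714048000 · (1/3)^{18} = 243955712000/531441 ≈ 4.5905e+05.


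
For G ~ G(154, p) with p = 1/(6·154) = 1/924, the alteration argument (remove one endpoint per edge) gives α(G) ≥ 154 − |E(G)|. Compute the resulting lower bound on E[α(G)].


E[|E(G)|] = C(154, 2)·p = 11781 · (1/924) = 51/4.
E[α(G)] ≥ n − E[|E(G)|] = 154 − 51/4 = 565/4.
Numerically: ≈ 141.2500.
(This is only a lower bound; the true E[α(G)] may be larger.)

E[α(G)] ≥ 565/4 ≈ 141.2500.


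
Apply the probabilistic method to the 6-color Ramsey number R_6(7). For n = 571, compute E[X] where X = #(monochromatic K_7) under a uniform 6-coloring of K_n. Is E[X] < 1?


E[X] = C(571, 7) · 6^{1 − 21} = 3784329711421830 · 6^{−20} = 3784329711421830/3656158440062976.
As a reduced fraction: E[X] = 70080179841145/67706637778944 ≈ 1.035.
Is E[X] < 1? NO.
Since E[X] ≥ 1, the first-moment bound is inconclusive at n = 571; it does NOT by itself certify R_6(7) > 571.

E[X] = 70080179841145/67706637778944 ≈ 1.035; E[X] ≥ 1; first-moment method inconclusive here.


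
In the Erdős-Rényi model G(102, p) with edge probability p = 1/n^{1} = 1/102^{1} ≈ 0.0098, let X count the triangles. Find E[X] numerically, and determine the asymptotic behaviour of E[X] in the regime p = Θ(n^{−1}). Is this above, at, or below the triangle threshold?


Number of potential triangles: C(102, 3) = 171700.
Each occurs with probability p³ ≈ (0.0098)³ ≈ 9.42322e-07.
By linearity: E[X] = C(102, 3)·p³ ≈ 171700 · 9.42322e-07 ≈ 0.162.
Here α = 1, so p = 1/n is exactly at the triangle threshold p ~ 1/n. Asymptotically E[X] → c³/6 = 1³/6 = 1/6 ≈ 0.167, a bounded constant. In this regime the triangle count is asymptotically Poisson(c³/6).

E[X] ≈ 0.162; in regime p = Θ(1/n^{1}) E[X] stays bounded (at the triangle threshold p ~ 1/n).


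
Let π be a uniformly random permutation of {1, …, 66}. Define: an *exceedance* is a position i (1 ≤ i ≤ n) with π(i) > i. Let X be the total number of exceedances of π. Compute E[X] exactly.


Write X = Σ_{i=1}^{66} X_i, where X_i = 1_{π(i) > i}.
For each fixed i, π(i) is uniform over {1, …, 66} (marginal of a uniform permutation), so P[π(i) > i] = (n − i)/n. Summing: Σ_{i=1}^{66} (n − i)/n = (0 + 1 + … + 65)/66 = 66(66 − 1)/(2·66) = (66 − 1)/2.
Hence E[X] = Σ_{i=1}^{66} (66 − i)/66 = 65/2 ≈ 32.5000.

E[X] = 65/2 = 32.5000.


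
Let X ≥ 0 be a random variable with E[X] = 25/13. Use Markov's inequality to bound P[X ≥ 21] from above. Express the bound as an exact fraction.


μ = E[X] = 25/13, a = 21.
Markov: P[X ≥ 21] ≤ μ/a = (25/13)/21 = 25/273.
Numerically: ≈ 0.09158.
(Since a = 21 > μ = 1.92308, the bound 25/273 is < 1 and informative.)

P[X ≥ 21] ≤ 25/273 ≈ 0.09158.


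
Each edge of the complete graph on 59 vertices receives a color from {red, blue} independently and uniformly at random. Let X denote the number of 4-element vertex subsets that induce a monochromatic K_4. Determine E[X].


Let X = Σ_S X_S over the C(59, 4) = 455126 subsets S of size 4, where X_S = 1 if the K_4 on S is monochromatic.
For a fixed S, the K_4 on S has C(4, 2) = 6 edges. P[all 6 edges red] = (1/2)^6, and likewise for blue, so P[monochromatic] = 2·(1/2)^6 = 2^{1 − 6} = 1/32.
Summing: E[X] = C(59, 4) · 2^{1 − 6} = 455126 · 1/32 = 227563/16.
Numerically: E[X] ≈ 14222.687500.

E[X] = C(59,4)·2^(1−C(4,2)) = 227563/16 ≈ 14222.687500.


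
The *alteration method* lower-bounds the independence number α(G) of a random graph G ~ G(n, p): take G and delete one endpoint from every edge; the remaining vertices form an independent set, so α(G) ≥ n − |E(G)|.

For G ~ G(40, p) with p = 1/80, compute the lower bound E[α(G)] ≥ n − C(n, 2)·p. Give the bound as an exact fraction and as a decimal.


E[|E(G)|] = C(40, 2)·p = 780 · (1/80) = 39/4.
E[α(G)] ≥ n − E[|E(G)|] = 40 − 39/4 = 121/4.
Numerically: ≈ 30.25000.
(This is only a lower bound; the true E[α(G)] may be larger.)

E[α(G)] ≥ 121/4 ≈ 30.25000.


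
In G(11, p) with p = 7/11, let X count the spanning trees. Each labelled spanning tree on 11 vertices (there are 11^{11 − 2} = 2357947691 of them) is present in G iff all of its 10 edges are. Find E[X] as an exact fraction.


K_11 has 11^{11 − 2} = 2357947691 labelled spanning trees.
For each such spanning tree H, let X_H = 1 if all 10 edges of H are present in G. Then P[X_H = 1] = p^{10} = (7/11)^{10} = 282475249/25937424601.
Summing the indicators: E[X] = Σ_H E[X_H] = 2357947691 · p^{10} = 2357947691 · 282475249/25937424601 = 282475249/11.
Numerically: E[X] ≈ 2.56796e+07.

E[X] = 2357947691 · (7/11)^{10} = 282475249/11 ≈ 2.56796e+07.


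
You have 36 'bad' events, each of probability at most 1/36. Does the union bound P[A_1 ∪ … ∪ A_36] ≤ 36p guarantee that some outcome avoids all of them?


Union bound: P[∪_{i=1}^{36} A_i] ≤ Σ_i P[A_i] ≤ 36·p = 36·(1/36) = 1.
Numerically: 1 ≈ 1.000000.
Is 1 < 1? NO.
Since the bound 1 is ≥ 1, the union bound is uninformative here; it does NOT by itself certify existence.

36·p = 1 ≈ 1.000000; existence NOT certified by the union bound.


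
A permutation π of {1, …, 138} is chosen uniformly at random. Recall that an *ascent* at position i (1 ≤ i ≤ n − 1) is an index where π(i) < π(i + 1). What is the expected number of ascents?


Write X = Σ X_I over i = 1, …, 137, with X_I the indicator of one ascent.
There are 137 indicators.
For each fixed i, the pair (π(i), π(i+1)) is a uniformly random ordered pair of distinct values from {1, …, 138}; by symmetry P[π(i) < π(i+1)] = 1/2.
By linearity: E[X] = 137 · (1/2) = (138 − 1) · (1/2) = 137/2 ≈ 68.50000.

E[X] = 137/2 = 68.50000.


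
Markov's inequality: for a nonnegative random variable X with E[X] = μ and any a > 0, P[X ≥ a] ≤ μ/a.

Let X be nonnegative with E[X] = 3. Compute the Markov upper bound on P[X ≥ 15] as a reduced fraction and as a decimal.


μ = E[X] = 3, a = 15.
Markov: P[X ≥ 15] ≤ μ/a = (3)/15 = 1/5.
Numerically: ≈ 0.200000.
(Since a = 15 > μ = 3.000000, the bound 1/5 is < 1 and informative.)

P[X ≥ 15] ≤ 1/5 ≈ 0.200000.


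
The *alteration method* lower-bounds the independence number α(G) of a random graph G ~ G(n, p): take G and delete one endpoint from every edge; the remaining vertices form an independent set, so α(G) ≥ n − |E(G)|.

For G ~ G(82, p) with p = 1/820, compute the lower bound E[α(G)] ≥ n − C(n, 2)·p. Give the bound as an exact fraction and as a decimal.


E[|E(G)|] = C(82, 2)·p = 3321 · (1/820) = 81/20.
E[α(G)] ≥ n − E[|E(G)|] = 82 − 81/20 = 1559/20.
Numerically: ≈ 77.95000.
(This is only a lower bound; the true E[α(G)] may be larger.)

E[α(G)] ≥ 1559/20 ≈ 77.95000.


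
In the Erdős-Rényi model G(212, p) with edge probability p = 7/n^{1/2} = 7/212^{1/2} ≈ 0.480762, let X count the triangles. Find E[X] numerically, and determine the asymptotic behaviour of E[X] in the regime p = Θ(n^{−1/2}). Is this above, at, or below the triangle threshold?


Number of potential triangles: C(212, 3) = 1565620.
Each occurs with probability p³ ≈ (0.480762)³ ≈ 1.11119513e-01.
By linearity: E[X] = C(212, 3)·p³ ≈ 1565620 · 1.11119513e-01 ≈ 173970.931657.
Since α = 1/2 < 1, p = c/n^{1/2} ≫ 1/n is above the triangle threshold p ~ 1/n. Asymptotically E[X] ~ (c³/6)·n^{3(1−α)} = (7³/6)·n^{1.5} → ∞; triangles are abundant w.h.p.

E[X] ≈ 173970.931657; in regime p = Θ(1/n^{1/2}) E[X] diverges (above the triangle threshold p ~ 1/n).


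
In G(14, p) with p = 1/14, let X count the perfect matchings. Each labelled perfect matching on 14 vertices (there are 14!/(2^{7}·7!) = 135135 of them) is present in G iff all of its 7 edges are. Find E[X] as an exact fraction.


K_14 has 14!/(2^{7}·7!) = 135135 labelled perfect matchings.
For each such perfect matching H, let X_H = 1 if all 7 edges of H are present in G. Then P[X_H = 1] = p^{7} = (1/14)^{7} = 1/105413504.
Summing the indicators: E[X] = Σ_H E[X_H] = 135135 · p^{7} = 135135 · 1/105413504 = 19305/15059072.
Numerically: E[X] ≈ 0.00128.

E[X] = 135135 · (1/14)^{7} = 19305/15059072 ≈ 0.00128.


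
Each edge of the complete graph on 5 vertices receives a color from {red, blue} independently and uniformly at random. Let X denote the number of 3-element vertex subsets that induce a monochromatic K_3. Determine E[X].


Let X = Σ_S X_S over the C(5, 3) = 10 subsets S of size 3, where X_S = 1 if the K_3 on S is monochromatic.
For a fixed S, the K_3 on S has C(3, 2) = 3 edges. P[all 3 edges red] = (1/2)^3, and likewise for blue, so P[monochromatic] = 2·(1/2)^3 = 2^{1 − 3} = 1/4.
By linearity of expectation: E[X] = C(5, 3) · 2^{1 − 3} = 10 · 1/4 = 5/2.
Numerically: E[X] ≈ 2.5000.

E[X] = C(5,3)·2^(1−C(3,2)) = 5/2 ≈ 2.5000.


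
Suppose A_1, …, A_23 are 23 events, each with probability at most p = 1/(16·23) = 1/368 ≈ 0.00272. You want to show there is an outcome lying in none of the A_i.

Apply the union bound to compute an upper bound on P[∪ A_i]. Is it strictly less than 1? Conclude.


Union bound: P[∪_{i=1}^{23} A_i] ≤ Σ_i P[A_i] ≤ 23·p = 23·(1/368) = 1/16.
Numerically: 1/16 ≈ 0.06250.
Is 1/16 < 1? YES.
Since P[∪ A_i] ≤ 1/16 < 1, the complement has P[∩ A_i^c] ≥ 1 − 1/16 = 15/16 > 0, so some outcome avoids every A_i.

23·p = 1/16 ≈ 0.06250; existence CERTIFIED by the union bound.


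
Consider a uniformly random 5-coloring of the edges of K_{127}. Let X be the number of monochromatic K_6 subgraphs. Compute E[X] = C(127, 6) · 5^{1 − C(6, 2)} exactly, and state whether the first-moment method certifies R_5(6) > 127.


E[X] = C(127, 6) · 5^{1 − 15} = 5169379425 · 5^{−14} = 5169379425/6103515625.
As a reduced fraction: E[X] = 206775177/244140625 ≈ 0.8469511.
Is E[X] < 1? YES.
Since E[X] < 1, there exists a 5-coloring of K_{127} with no monochromatic K_6; hence R_5(6) > 127.

E[X] = 206775177/244140625 ≈ 0.8469511; E[X] < 1, so R_5(6) > 127.


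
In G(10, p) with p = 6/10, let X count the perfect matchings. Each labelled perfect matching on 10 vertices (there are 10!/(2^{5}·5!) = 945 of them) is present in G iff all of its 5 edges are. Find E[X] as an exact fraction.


K_10 has 10!/(2^{5}·5!) = 945 labelled perfect matchings.
For each such perfect matching H, let X_H = 1 if all 5 edges of H are present in G. Then P[X_H = 1] = p^{5} = (3/5)^{5} = 243/3125.
Summing the indicators: E[X] = Σ_H E[X_H] = 945 · p^{5} = 945 · 243/3125 = 45927/625.
Numerically: E[X] ≈ 73.48.

E[X] = 945 · (3/5)^{5} = 45927/625 ≈ 73.48.


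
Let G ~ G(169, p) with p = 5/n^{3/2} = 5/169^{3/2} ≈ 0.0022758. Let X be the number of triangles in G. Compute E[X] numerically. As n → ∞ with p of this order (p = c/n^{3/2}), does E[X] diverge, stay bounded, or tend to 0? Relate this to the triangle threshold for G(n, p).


Number of potential triangles: C(169, 3) = 790244.
Each occurs with probability p³ ≈ (0.0022758)³ ≈ 1.1787449e-08.
By linearity: E[X] = C(169, 3)·p³ ≈ 790244 · 1.1787449e-08 ≈ 0.00931.
Since α = 3/2 > 1, p = c/n^{3/2} = o(1/n) is below the triangle threshold p ~ 1/n. Asymptotically E[X] ~ (c³/6)·n^{3(1−α)} = (5³/6)·n^{-1.5} → 0, so by Markov's inequality G has no triangles w.h.p.

E[X] ≈ 0.00931; in regime p = Θ(1/n^{3/2}) E[X] tends to 0 (below the triangle threshold p ~ 1/n).


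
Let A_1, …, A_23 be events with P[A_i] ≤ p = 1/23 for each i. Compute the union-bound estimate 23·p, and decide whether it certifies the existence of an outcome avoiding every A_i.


Union bound: P[∪_{i=1}^{23} A_i] ≤ Σ_i P[A_i] ≤ 23·p = 23·(1/23) = 1.
Numerically: 1 ≈ 1.00000.
Is 1 < 1? NO.
Since the bound 1 is ≥ 1, the union bound is uninformative here; it does NOT by itself certify existence.

23·p = 1 ≈ 1.00000; existence NOT certified by the union bound.


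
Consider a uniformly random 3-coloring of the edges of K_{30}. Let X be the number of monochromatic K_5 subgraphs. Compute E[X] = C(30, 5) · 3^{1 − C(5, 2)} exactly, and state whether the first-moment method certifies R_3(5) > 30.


E[X] = C(30, 5) · 3^{1 − 10} = 142506 · 3^{−9} = 142506/19683.
As a reduced fraction: E[X] = 5278/729 ≈ 7.240055.
Is E[X] < 1? NO.
Since E[X] ≥ 1, the first-moment bound is inconclusive at n = 30; it does NOT by itself certify R_3(5) > 30.

E[X] = 5278/729 ≈ 7.240055; E[X] ≥ 1; first-moment method inconclusive here.


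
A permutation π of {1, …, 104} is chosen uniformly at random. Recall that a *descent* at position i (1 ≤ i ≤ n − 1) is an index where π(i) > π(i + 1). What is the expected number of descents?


Write X = Σ X_I over i = 1, …, 103, with X_I the indicator of one descent.
There are 103 indicators.
For each fixed i, the pair (π(i), π(i+1)) is a uniformly random ordered pair of distinct values from {1, …, 104}; by symmetry P[π(i) > π(i+1)] = 1/2.
By linearity: E[X] = 103 · (1/2) = (104 − 1) · (1/2) = 103/2 ≈ 51.5000.

E[X] = 103/2 = 51.5000.


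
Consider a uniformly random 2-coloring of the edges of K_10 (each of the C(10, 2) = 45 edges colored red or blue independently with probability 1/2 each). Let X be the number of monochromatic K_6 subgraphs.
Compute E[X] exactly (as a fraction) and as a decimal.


Let X = Σ_S X_S over the C(10, 6) = 210 subsets S of size 6, where X_S = 1 if the K_6 on S is monochromatic.
For a fixed S, the K_6 on S has C(6, 2) = 15 edges. P[all 15 edges red] = (1/2)^15, and likewise for blue, so P[monochromatic] = 2·(1/2)^15 = 2^{1 − 15} = 1/16384.
By linearity of expectation: E[X] = C(10, 6) · 2^{1 − 15} = 210 · 1/16384 = 105/8192.
Numerically: E[X] ≈ 0.0128.

E[X] = C(10,6)·2^(1−C(6,2)) = 105/8192 ≈ 0.0128.


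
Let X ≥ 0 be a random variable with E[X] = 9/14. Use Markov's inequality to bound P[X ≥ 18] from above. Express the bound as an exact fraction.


μ = E[X] = 9/14, a = 18.
Markov: P[X ≥ 18] ≤ μ/a = (9/14)/18 = 1/28.
Numerically: ≈ 0.03571.
(Since a = 18 > μ = 0.64286, the bound 1/28 is < 1 and informative.)

P[X ≥ 18] ≤ 1/28 ≈ 0.03571.


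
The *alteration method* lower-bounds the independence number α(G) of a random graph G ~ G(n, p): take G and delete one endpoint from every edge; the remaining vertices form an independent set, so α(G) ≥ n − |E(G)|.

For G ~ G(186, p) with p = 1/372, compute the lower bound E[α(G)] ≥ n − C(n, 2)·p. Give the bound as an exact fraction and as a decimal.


E[|E(G)|] = C(186, 2)·p = 17205 · (1/372) = 185/4.
E[α(G)] ≥ n − E[|E(G)|] = 186 − 185/4 = 559/4.
Numerically: ≈ 139.750.
(This is only a lower bound; the true E[α(G)] may be larger.)

E[α(G)] ≥ 559/4 ≈ 139.750.


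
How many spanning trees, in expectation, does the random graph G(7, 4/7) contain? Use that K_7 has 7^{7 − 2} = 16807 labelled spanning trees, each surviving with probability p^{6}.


K_7 has 7^{7 − 2} = 16807 labelled spanning trees.
For each such spanning tree H, let X_H = 1 if all 6 edges of H are present in G. Then P[X_H = 1] = p^{6} = (4/7)^{6} = 4096/117649.
By linearity of expectation: E[X] = Σ_H E[X_H] = 16807 · p^{6} = 16807 · 4096/117649 = 4096/7.
Numerically: E[X] ≈ 585.14.

E[X] = 16807 · (4/7)^{6} = 4096/7 ≈ 585.14.


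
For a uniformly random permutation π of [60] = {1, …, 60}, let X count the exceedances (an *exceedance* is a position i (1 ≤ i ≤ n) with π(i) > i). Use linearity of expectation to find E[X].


Write X = Σ_{i=1}^{60} X_i, where X_i = 1_{π(i) > i}.
For each fixed i, π(i) is uniform over {1, …, 60} (marginal of a uniform permutation), so P[π(i) > i] = (n − i)/n. Summing: Σ_{i=1}^{60} (n − i)/n = (0 + 1 + … + 59)/60 = 60(60 − 1)/(2·60) = (60 − 1)/2.
Hence E[X] = Σ_{i=1}^{60} (60 − i)/60 = 59/2 ≈ 29.5000.

E[X] = 59/2 = 29.5000.


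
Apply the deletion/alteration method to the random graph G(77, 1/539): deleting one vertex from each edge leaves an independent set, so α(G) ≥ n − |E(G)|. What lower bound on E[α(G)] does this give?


E[|E(G)|] = C(77, 2)·p = 2926 · (1/539) = 38/7.
E[α(G)] ≥ n − E[|E(G)|] = 77 − 38/7 = 501/7.
Numerically: ≈ 71.57143.
(This is only a lower bound; the true E[α(G)] may be larger.)

E[α(G)] ≥ 501/7 ≈ 71.57143.


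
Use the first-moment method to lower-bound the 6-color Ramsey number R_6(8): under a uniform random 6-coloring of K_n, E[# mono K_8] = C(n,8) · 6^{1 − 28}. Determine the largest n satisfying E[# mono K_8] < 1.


We need C(n, 8) · 6^{1 − 28} < 1, i.e. C(n, 8) < 6^{28 − 1} = 1023490369077469249536.
Check values of n near the boundary:
  n = 1592: C(1592, 8) = 1005480414540892933435; 1005480414540892933435 < 1023490369077469249536? YES
  n = 1593: C(1593, 8) = 1010555394551193970323; 1010555394551193970323 < 1023490369077469249536? YES
  n = 1594: C(1594, 8) = 1015652773590544255167; 1015652773590544255167 < 1023490369077469249536? YES
  n = 1595: C(1595, 8) = 1020772636343363633895; 1020772636343363633895 < 1023490369077469249536? YES
  n = 1596: C(1596, 8) = 1025915067760710553965; 1025915067760710553965 < 1023490369077469249536? NO
The largest n with C(n, 8) < 1023490369077469249536 is n = 1595 (where E[X] = 113419181815929292655/113721152119718805504 ≈ 0.99734). Hence R_6(8) > 1595, i.e. R_6(8) ≥ 1596.

Largest n = 1595; hence R_6(8) > 1595.


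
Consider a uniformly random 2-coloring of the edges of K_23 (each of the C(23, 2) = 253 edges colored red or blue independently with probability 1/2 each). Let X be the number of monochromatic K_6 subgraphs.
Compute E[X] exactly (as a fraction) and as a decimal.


Let X = Σ_S X_S over the C(23, 6) = 100947 subsets S of size 6, where X_S = 1 if the K_6 on S is monochromatic.
For a fixed S, the K_6 on S has C(6, 2) = 15 edges. P[all 15 edges red] = (1/2)^15, and likewise for blue, so P[monochromatic] = 2·(1/2)^15 = 2^{1 − 15} = 1/16384.
By linearity: E[X] = C(23, 6) · 2^{1 − 15} = 100947 · 1/16384 = 100947/16384.
Numerically: E[X] ≈ 6.16132.

E[X] = C(23,6)·2^(1−C(6,2)) = 100947/16384 ≈ 6.16132.


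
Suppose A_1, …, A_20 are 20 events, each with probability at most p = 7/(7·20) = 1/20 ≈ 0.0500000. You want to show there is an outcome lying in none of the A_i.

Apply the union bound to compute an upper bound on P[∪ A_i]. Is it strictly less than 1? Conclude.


Union bound: P[∪_{i=1}^{20} A_i] ≤ Σ_i P[A_i] ≤ 20·p = 20·(1/20) = 1.
Numerically: 1 ≈ 1.0000000.
Is 1 < 1? NO.
Since the bound 1 is ≥ 1, the union bound is uninformative here; it does NOT by itself certify existence.

20·p = 1 ≈ 1.0000000; existence NOT certified by the union bound.


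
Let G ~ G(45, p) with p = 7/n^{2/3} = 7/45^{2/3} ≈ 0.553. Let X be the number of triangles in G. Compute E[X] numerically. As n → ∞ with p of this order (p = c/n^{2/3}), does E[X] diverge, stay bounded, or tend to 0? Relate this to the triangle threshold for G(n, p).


Number of potential triangles: C(45, 3) = 14190.
Each occurs with probability p³ ≈ (0.553)³ ≈ 1.69383e-01.
By linearity: E[X] = C(45, 3)·p³ ≈ 14190 · 1.69383e-01 ≈ 2403.541.
Since α = 2/3 < 1, p = c/n^{2/3} ≫ 1/n is above the triangle threshold p ~ 1/n. Asymptotically E[X] ~ (c³/6)·n^{3(1−α)} = (7³/6)·n^{1} → ∞; triangles are abundant w.h.p.

E[X] ≈ 2403.541; in regime p = Θ(1/n^{2/3}) E[X] diverges (above the triangle threshold p ~ 1/n).


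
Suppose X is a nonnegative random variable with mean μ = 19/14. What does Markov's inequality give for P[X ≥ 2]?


μ = E[X] = 19/14, a = 2.
Markov: P[X ≥ 2] ≤ μ/a = (19/14)/2 = 19/28.
Numerically: ≈ 0.67857.
(Since a = 2 > μ = 1.35714, the bound 19/28 is < 1 and informative.)

P[X ≥ 2] ≤ 19/28 ≈ 0.67857.


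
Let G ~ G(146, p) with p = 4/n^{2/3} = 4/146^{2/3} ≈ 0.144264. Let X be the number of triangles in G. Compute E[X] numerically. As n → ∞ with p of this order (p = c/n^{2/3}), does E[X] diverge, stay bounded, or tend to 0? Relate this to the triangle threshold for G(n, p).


Number of potential triangles: C(146, 3) = 508080.
Each occurs with probability p³ ≈ (0.144264)³ ≈ 3.00243948e-03.
By linearity: E[X] = C(146, 3)·p³ ≈ 508080 · 3.00243948e-03 ≈ 1525.479452.
Since α = 2/3 < 1, p = c/n^{2/3} ≫ 1/n is above the triangle threshold p ~ 1/n. Asymptotically E[X] ~ (c³/6)·n^{3(1−α)} = (4³/6)·n^{1} → ∞; triangles are abundant w.h.p.

E[X] ≈ 1525.479452; in regime p = Θ(1/n^{2/3}) E[X] diverges (above the triangle threshold p ~ 1/n).


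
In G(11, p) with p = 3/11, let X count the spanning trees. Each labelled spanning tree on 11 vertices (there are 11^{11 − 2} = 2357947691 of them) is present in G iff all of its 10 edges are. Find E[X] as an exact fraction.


K_11 has 11^{11 − 2} = 2357947691 labelled spanning trees.
For each such spanning tree H, let X_H = 1 if all 10 edges of H are present in G. Then P[X_H = 1] = p^{10} = (3/11)^{10} = 59049/25937424601.
Summing the indicators: E[X] = Σ_H E[X_H] = 2357947691 · p^{10} = 2357947691 · 59049/25937424601 = 59049/11.
Numerically: E[X] ≈ 5368.

E[X] = 2357947691 · (3/11)^{10} = 59049/11 ≈ 5368.


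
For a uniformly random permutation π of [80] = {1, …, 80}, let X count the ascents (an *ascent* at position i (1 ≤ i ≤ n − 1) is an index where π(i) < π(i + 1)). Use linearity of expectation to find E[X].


Write X = Σ X_I over i = 1, …, 79, with X_I the indicator of one ascent.
There are 79 indicators.
For each fixed i, the pair (π(i), π(i+1)) is a uniformly random ordered pair of distinct values from {1, …, 80}; by symmetry P[π(i) < π(i+1)] = 1/2.
By linearity: E[X] = 79 · (1/2) = (80 − 1) · (1/2) = 79/2 ≈ 39.500.

E[X] = 79/2 = 39.500.


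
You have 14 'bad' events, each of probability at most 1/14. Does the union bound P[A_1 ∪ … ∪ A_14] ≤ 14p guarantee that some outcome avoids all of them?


Union bound: P[∪_{i=1}^{14} A_i] ≤ Σ_i P[A_i] ≤ 14·p = 14·(1/14) = 1.
Numerically: 1 ≈ 1.0000000.
Is 1 < 1? NO.
Since the bound 1 is ≥ 1, the union bound is uninformative here; it does NOT by itself certify existence.

14·p = 1 ≈ 1.0000000; existence NOT certified by the union bound.


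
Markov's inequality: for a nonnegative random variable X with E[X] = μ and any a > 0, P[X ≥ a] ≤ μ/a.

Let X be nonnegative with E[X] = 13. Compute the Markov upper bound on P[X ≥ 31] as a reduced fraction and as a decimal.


μ = E[X] = 13, a = 31.
Markov: P[X ≥ 31] ≤ μ/a = (13)/31 = 13/31.
Numerically: ≈ 0.419355.
(Since a = 31 > μ = 13.000000, the bound 13/31 is < 1 and informative.)

P[X ≥ 31] ≤ 13/31 ≈ 0.419355.


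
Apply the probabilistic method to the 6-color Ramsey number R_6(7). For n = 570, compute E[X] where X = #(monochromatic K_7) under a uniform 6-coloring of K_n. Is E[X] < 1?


E[X] = C(570, 7) · 6^{1 − 21} = 3737936877831720 · 6^{−20} = 3737936877831720/3656158440062976.
As a reduced fraction: E[X] = 5768421107765/5642219814912 ≈ 1.022367.
Is E[X] < 1? NO.
Since E[X] ≥ 1, the first-moment bound is inconclusive at n = 570; it does NOT by itself certify R_6(7) > 570.

E[X] = 5768421107765/5642219814912 ≈ 1.022367; E[X] ≥ 1; first-moment method inconclusive here.


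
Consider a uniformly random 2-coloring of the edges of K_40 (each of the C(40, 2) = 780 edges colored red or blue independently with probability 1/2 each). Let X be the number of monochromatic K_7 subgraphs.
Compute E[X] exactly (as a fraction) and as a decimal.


Let X = Σ_S X_S over the C(40, 7) = 18643560 subsets S of size 7, where X_S = 1 if the K_7 on S is monochromatic.
For a fixed S, the K_7 on S has C(7, 2) = 21 edges. P[all 21 edges red] = (1/2)^21, and likewise for blue, so P[monochromatic] = 2·(1/2)^21 = 2^{1 − 21} = 1/1048576.
By linearity of expectation: E[X] = C(40, 7) · 2^{1 − 21} = 18643560 · 1/1048576 = 2330445/131072.
Numerically: E[X] ≈ 17.779884.

E[X] = C(40,7)·2^(1−C(7,2)) = 2330445/131072 ≈ 17.779884.


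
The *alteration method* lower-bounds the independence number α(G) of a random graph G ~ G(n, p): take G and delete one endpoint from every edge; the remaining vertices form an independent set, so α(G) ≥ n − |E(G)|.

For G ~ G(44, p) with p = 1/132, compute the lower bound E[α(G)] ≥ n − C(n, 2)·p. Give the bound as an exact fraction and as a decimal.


E[|E(G)|] = C(44, 2)·p = 946 · (1/132) = 43/6.
E[α(G)] ≥ n − E[|E(G)|] = 44 − 43/6 = 221/6.
Numerically: ≈ 36.83333.
(This is only a lower bound; the true E[α(G)] may be larger.)

E[α(G)] ≥ 221/6 ≈ 36.83333.


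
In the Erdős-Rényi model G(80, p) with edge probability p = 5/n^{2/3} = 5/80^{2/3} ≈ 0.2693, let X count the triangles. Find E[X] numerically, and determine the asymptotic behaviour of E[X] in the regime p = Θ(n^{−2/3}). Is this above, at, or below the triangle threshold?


Number of potential triangles: C(80, 3) = 82160.
Each occurs with probability p³ ≈ (0.2693)³ ≈ 1.9531250e-02.
By linearity: E[X] = C(80, 3)·p³ ≈ 82160 · 1.9531250e-02 ≈ 1604.68750.
Since α = 2/3 < 1, p = c/n^{2/3} ≫ 1/n is above the triangle threshold p ~ 1/n. Asymptotically E[X] ~ (c³/6)·n^{3(1−α)} = (5³/6)·n^{1} → ∞; triangles are abundant w.h.p.

E[X] ≈ 1604.68750; in regime p = Θ(1/n^{2/3}) E[X] diverges (above the triangle threshold p ~ 1/n).


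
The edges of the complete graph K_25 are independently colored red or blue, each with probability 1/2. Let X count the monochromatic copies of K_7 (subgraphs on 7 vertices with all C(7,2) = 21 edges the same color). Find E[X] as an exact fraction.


Let X = Σ_S X_S over the C(25, 7) = 480700 subsets S of size 7, where X_S = 1 if the K_7 on S is monochromatic.
For a fixed S, the K_7 on S has C(7, 2) = 21 edges. P[all 21 edges red] = (1/2)^21, and likewise for blue, so P[monochromatic] = 2·(1/2)^21 = 2^{1 − 21} = 1/1048576.
By linearity of expectation: E[X] = C(25, 7) · 2^{1 − 21} = 480700 · 1/1048576 = 120175/262144.
Numerically: E[X] ≈ 0.458431.

E[X] = C(25,7)·2^(1−C(7,2)) = 120175/262144 ≈ 0.458431.


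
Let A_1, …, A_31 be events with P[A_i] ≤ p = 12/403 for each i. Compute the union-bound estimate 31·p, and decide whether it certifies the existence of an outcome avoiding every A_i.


Union bound: P[∪_{i=1}^{31} A_i] ≤ Σ_i P[A_i] ≤ 31·p = 31·(12/403) = 12/13.
Numerically: 12/13 ≈ 0.92308.
Is 12/13 < 1? YES.
Since P[∪ A_i] ≤ 12/13 < 1, the complement has P[∩ A_i^c] ≥ 1 − 12/13 = 1/13 > 0, so some outcome avoids every A_i.

31·p = 12/13 ≈ 0.92308; existence CERTIFIED by the union bound.


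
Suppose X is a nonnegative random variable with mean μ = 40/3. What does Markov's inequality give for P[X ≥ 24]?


μ = E[X] = 40/3, a = 24.
Markov: P[X ≥ 24] ≤ μ/a = (40/3)/24 = 5/9.
Numerically: ≈ 0.5556.
(Since a = 24 > μ = 13.3333, the bound 5/9 is < 1 and informative.)

P[X ≥ 24] ≤ 5/9 ≈ 0.5556.


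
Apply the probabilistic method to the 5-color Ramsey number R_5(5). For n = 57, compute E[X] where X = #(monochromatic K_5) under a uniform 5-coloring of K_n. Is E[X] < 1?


E[X] = C(57, 5) · 5^{1 − 10} = 4187106 · 5^{−9} = 4187106/1953125.
As a reduced fraction: E[X] = 4187106/1953125 ≈ 2.1438.
Is E[X] < 1? NO.
Since E[X] ≥ 1, the first-moment bound is inconclusive at n = 57; it does NOT by itself certify R_5(5) > 57.

E[X] = 4187106/1953125 ≈ 2.1438; E[X] ≥ 1; first-moment method inconclusive here.


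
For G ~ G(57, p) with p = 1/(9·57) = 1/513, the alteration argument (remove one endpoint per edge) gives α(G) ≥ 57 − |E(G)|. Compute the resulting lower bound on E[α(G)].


E[|E(G)|] = C(57, 2)·p = 1596 · (1/513) = 28/9.
E[α(G)] ≥ n − E[|E(G)|] = 57 − 28/9 = 485/9.
Numerically: ≈ 53.888889.
(This is only a lower bound; the true E[α(G)] may be larger.)

E[α(G)] ≥ 485/9 ≈ 53.888889.


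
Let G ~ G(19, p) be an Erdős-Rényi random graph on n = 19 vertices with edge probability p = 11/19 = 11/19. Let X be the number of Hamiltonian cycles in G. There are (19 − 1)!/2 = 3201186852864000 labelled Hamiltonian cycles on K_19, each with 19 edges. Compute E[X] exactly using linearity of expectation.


K_19 has (19 − 1)!/2 = 3201186852864000 labelled Hamiltonian cycles.
For each such Hamiltonian cycle H, let X_H = 1 if all 19 edges of H are present in G. Then P[X_H = 1] = p^{19} = (11/19)^{19} = 61159090448414546291/1978419655660313589123979.
By linearity: E[X] = Σ_H E[X_H] = 3201186852864000 · p^{19} = 3201186852864000 · 61159090448414546291/1978419655660313589123979 = 195781676276584883979724733927424000/1978419655660313589123979.
Numerically: E[X] ≈ 9.8959e+10.

E[X] = 3201186852864000 · (11/19)^{19} = 195781676276584883979724733927424000/1978419655660313589123979 ≈ 9.8959e+10.


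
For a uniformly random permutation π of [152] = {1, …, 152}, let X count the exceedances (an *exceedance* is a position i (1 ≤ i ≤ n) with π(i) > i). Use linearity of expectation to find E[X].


Write X = Σ_{i=1}^{152} X_i, where X_i = 1_{π(i) > i}.
For each fixed i, π(i) is uniform over {1, …, 152} (marginal of a uniform permutation), so P[π(i) > i] = (n − i)/n. Summing: Σ_{i=1}^{152} (n − i)/n = (0 + 1 + … + 151)/152 = 152(152 − 1)/(2·152) = (152 − 1)/2.
Hence E[X] = Σ_{i=1}^{152} (152 − i)/152 = 151/2 ≈ 75.50000.

E[X] = 151/2 = 75.50000.


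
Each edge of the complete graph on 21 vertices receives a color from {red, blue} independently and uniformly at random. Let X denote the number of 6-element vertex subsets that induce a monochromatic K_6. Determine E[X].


Let X = Σ_S X_S over the C(21, 6) = 54264 subsets S of size 6, where X_S = 1 if the K_6 on S is monochromatic.
For a fixed S, the K_6 on S has C(6, 2) = 15 edges. P[all 15 edges red] = (1/2)^15, and likewise for blue, so P[monochromatic] = 2·(1/2)^15 = 2^{1 − 15} = 1/16384.
By linearity of expectation: E[X] = C(21, 6) · 2^{1 − 15} = 54264 · 1/16384 = 6783/2048.
Numerically: E[X] ≈ 3.31201.

E[X] = C(21,6)·2^(1−C(6,2)) = 6783/2048 ≈ 3.31201.


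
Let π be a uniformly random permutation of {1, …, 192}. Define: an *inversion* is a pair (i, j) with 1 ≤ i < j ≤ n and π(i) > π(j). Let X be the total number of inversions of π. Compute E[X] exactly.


Write X = Σ X_I over the C(192, 2) = 18336 pairs i < j, with X_I the indicator of one inversion.
There are 18336 indicators.
For each fixed pair i < j, the values π(i) and π(j) are two distinct elements of {1, …, 192} in uniformly random order; by symmetry P[π(i) > π(j)] = 1/2.
By linearity: E[X] = 18336 · (1/2) = C(192, 2) · (1/2) = 18336/2 = 9168 ≈ 9168.000000.

E[X] = 9168 = 9168.000000.


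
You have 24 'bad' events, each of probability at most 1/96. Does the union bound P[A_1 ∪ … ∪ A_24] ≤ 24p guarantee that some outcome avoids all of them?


Union bound: P[∪_{i=1}^{24} A_i] ≤ Σ_i P[A_i] ≤ 24·p = 24·(1/96) = 1/4.
Numerically: 1/4 ≈ 0.250.
Is 1/4 < 1? YES.
Since P[∪ A_i] ≤ 1/4 < 1, the complement has P[∩ A_i^c] ≥ 1 − 1/4 = 3/4 > 0, so some outcome avoids every A_i.

24·p = 1/4 ≈ 0.250; existence CERTIFIED by the union bound.


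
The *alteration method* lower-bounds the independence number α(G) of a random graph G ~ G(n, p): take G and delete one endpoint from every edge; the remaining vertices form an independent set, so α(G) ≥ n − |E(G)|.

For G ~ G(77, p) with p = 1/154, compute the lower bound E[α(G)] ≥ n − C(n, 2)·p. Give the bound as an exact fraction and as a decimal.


E[|E(G)|] = C(77, 2)·p = 2926 · (1/154) = 19.
E[α(G)] ≥ n − E[|E(G)|] = 77 − 19 = 58.
Numerically: ≈ 58.000.
(This is only a lower bound; the true E[α(G)] may be larger.)

E[α(G)] ≥ 58 ≈ 58.000.


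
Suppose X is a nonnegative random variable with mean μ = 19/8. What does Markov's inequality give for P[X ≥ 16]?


μ = E[X] = 19/8, a = 16.
Markov: P[X ≥ 16] ≤ μ/a = (19/8)/16 = 19/128.
Numerically: ≈ 0.148.
(Since a = 16 > μ = 2.375, the bound 19/128 is < 1 and informative.)

P[X ≥ 16] ≤ 19/128 ≈ 0.148.


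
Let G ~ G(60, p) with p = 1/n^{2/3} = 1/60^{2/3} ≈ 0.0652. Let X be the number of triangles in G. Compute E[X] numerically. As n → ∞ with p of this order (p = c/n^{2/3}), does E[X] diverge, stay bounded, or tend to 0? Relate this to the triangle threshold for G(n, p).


Number of potential triangles: C(60, 3) = 34220.
Each occurs with probability p³ ≈ (0.0652)³ ≈ 2.77778e-04.
By linearity: E[X] = C(60, 3)·p³ ≈ 34220 · 2.77778e-04 ≈ 9.506.
Since α = 2/3 < 1, p = c/n^{2/3} ≫ 1/n is above the triangle threshold p ~ 1/n. Asymptotically E[X] ~ (c³/6)·n^{3(1−α)} = (1³/6)·n^{1} → ∞; triangles are abundant w.h.p.

E[X] ≈ 9.506; in regime p = Θ(1/n^{2/3}) E[X] diverges (above the triangle threshold p ~ 1/n).


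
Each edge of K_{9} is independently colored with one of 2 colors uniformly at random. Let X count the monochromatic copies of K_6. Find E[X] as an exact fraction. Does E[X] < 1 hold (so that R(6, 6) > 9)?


E[X] = C(9, 6) · 2^{1 − 15} = 84 · 2^{−14} = 84/16384.
As a reduced fraction: E[X] = 21/4096 ≈ 0.005127.
Is E[X] < 1? YES.
Since E[X] < 1, there exists a 2-coloring of K_{9} with no monochromatic K_6; hence R(6, 6) > 9.

E[X] = 21/4096 ≈ 0.005127; E[X] < 1, so R(6, 6) > 9.


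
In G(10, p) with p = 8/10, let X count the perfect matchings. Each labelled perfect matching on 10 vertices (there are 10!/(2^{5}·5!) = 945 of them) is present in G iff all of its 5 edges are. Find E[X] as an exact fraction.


K_10 has 10!/(2^{5}·5!) = 945 labelled perfect matchings.
For each such perfect matching H, let X_H = 1 if all 5 edges of H are present in G. Then P[X_H = 1] = p^{5} = (4/5)^{5} = 1024/3125.
By linearity of expectation: E[X] = Σ_H E[X_H] = 945 · p^{5} = 945 · 1024/3125 = 193536/625.
Numerically: E[X] ≈ 309.7.

E[X] = 945 · (4/5)^{5} = 193536/625 ≈ 309.7.


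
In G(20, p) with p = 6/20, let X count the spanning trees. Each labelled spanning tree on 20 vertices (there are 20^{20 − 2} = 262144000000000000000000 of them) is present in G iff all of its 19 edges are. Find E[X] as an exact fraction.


K_20 has 20^{20 − 2} = 262144000000000000000000 labelled spanning trees.
For each such spanning tree H, let X_H = 1 if all 19 edges of H are present in G. Then P[X_H = 1] = p^{19} = (3/10)^{19} = 1162261467/10000000000000000000.
By linearity: E[X] = Σ_H E[X_H] = 262144000000000000000000 · p^{19} = 262144000000000000000000 · 1162261467/10000000000000000000 = 152339935002624/5.
Numerically: E[X] ≈ 3.0468e+13.

E[X] = 262144000000000000000000 · (3/10)^{19} = 152339935002624/5 ≈ 3.0468e+13.


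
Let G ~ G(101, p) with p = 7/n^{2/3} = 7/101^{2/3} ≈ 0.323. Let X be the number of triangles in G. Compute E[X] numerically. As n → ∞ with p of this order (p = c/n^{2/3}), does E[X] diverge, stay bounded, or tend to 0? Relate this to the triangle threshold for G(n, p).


Number of potential triangles: C(101, 3) = 166650.
Each occurs with probability p³ ≈ (0.323)³ ≈ 3.36242e-02.
By linearity: E[X] = C(101, 3)·p³ ≈ 166650 · 3.36242e-02 ≈ 5603.465.
Since α = 2/3 < 1, p = c/n^{2/3} ≫ 1/n is above the triangle threshold p ~ 1/n. Asymptotically E[X] ~ (c³/6)·n^{3(1−α)} = (7³/6)·n^{1} → ∞; triangles are abundant w.h.p.

E[X] ≈ 5603.465; in regime p = Θ(1/n^{2/3}) E[X] diverges (above the triangle threshold p ~ 1/n).


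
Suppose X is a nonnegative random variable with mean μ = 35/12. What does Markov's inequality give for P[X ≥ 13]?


μ = E[X] = 35/12, a = 13.
Markov: P[X ≥ 13] ≤ μ/a = (35/12)/13 = 35/156.
Numerically: ≈ 0.22436.
(Since a = 13 > μ = 2.91667, the bound 35/156 is < 1 and informative.)

P[X ≥ 13] ≤ 35/156 ≈ 0.22436.


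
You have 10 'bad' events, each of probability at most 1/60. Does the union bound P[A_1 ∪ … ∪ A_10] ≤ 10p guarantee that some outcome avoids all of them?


Union bound: P[∪_{i=1}^{10} A_i] ≤ Σ_i P[A_i] ≤ 10·p = 10·(1/60) = 1/6.
Numerically: 1/6 ≈ 0.166667.
Is 1/6 < 1? YES.
Since P[∪ A_i] ≤ 1/6 < 1, the complement has P[∩ A_i^c] ≥ 1 − 1/6 = 5/6 > 0, so some outcome avoids every A_i.

10·p = 1/6 ≈ 0.166667; existence CERTIFIED by the union bound.
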